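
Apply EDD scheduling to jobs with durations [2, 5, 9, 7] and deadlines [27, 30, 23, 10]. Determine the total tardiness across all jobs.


Sort by due date (EDD order): [(7, 10), (9, 23), (2, 27), (5, 30)]
Compute completion times and tardiness:
  Job 1: p=7, d=10, C=7, tardiness=max(0,7-10)=0
  Job 2: p=9, d=23, C=16, tardiness=max(0,16-23)=0
  Job 3: p=2, d=27, C=18, tardiness=max(0,18-27)=0
  Job 4: p=5, d=30, C=23, tardiness=max(0,23-30)=0
Total tardiness = 0

0


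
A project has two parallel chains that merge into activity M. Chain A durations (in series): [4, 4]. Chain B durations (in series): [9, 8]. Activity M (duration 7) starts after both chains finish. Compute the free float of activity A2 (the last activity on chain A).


ES(A2) = sum of predecessors on chain A = 4
EF(A2) = ES + duration = 4 + 4 = 8
Successor of A2 is M. ES(M) = max(sum(A), sum(B)) = max(8, 17) = 17
Free float = ES(successor) - EF(current) = 17 - 8 = 9

9


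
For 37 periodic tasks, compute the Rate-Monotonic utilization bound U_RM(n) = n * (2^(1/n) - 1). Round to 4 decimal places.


Compute 2^(1/37) = 1.0189102844
Subtract 1: 1.0189102844 - 1 = 0.0189102844
Multiply by n: 37 * 0.0189102844 = 0.6996805228
Round to 4 dp: 0.6997

0.6997


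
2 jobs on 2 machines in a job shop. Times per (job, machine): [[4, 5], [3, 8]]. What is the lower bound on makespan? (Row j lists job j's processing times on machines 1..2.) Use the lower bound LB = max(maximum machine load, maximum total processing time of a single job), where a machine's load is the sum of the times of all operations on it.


Machine loads:
  Machine 1: 4 + 3 = 7
  Machine 2: 5 + 8 = 13
Max machine load = 13
Job totals:
  Job 1: 9
  Job 2: 11
Max job total = 11
Lower bound = max(13, 11) = 13

13


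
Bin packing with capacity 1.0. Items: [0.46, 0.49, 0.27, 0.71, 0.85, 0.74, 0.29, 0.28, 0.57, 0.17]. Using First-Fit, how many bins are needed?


Place items sequentially using First-Fit:
  Item 0.46 -> new Bin 1
  Item 0.49 -> Bin 1 (now 0.95)
  Item 0.27 -> new Bin 2
  Item 0.71 -> Bin 2 (now 0.98)
  Item 0.85 -> new Bin 3
  Item 0.74 -> new Bin 4
  Item 0.29 -> new Bin 5
  Item 0.28 -> Bin 5 (now 0.57)
  Item 0.57 -> new Bin 6
  Item 0.17 -> Bin 4 (now 0.91)
Total bins used = 6

6


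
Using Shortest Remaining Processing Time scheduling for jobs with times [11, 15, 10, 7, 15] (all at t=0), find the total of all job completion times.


Since all jobs arrive at t=0, SRPT equals SPT ordering.
SPT order: [7, 10, 11, 15, 15]
Completion times:
  Job 1: p=7, C=7
  Job 2: p=10, C=17
  Job 3: p=11, C=28
  Job 4: p=15, C=43
  Job 5: p=15, C=58
Total completion time = 7 + 17 + 28 + 43 + 58 = 153

153


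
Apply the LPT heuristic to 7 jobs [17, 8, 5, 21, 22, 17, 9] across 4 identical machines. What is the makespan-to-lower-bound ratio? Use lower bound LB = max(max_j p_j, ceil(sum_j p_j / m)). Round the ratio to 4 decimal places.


LPT order: [22, 21, 17, 17, 9, 8, 5]
Machine loads after assignment: [22, 26, 26, 25]
LPT makespan = 26
Lower bound = max(max_job, ceil(total/4)) = max(22, 25) = 25
Ratio = 26 / 25 = 1.04

1.04


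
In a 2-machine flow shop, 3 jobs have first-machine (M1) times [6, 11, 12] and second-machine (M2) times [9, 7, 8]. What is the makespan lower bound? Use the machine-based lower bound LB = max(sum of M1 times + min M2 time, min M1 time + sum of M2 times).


LB1 = sum(M1 times) + min(M2 times) = 29 + 7 = 36
LB2 = min(M1 times) + sum(M2 times) = 6 + 24 = 30
Lower bound = max(LB1, LB2) = max(36, 30) = 36

36


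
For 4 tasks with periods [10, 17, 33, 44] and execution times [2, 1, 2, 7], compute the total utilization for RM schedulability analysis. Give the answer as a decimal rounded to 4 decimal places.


Compute individual utilizations (exact fractions):
  Task 1: C/T = 2/10 = 1/5 (approx. 0.2)
  Task 2: C/T = 1/17 (approx. 0.0588)
  Task 3: C/T = 2/33 (approx. 0.0606)
  Task 4: C/T = 7/44 (approx. 0.1591)
Total utilization U = 1/5 + 1/17 + 2/33 + 7/44 = 5369/11220
Rounded to 4 decimal places: U = 0.4785
RM (Liu & Layland) bound for 4 tasks = 0.756828; compare with U = 5369/11220 (approx. 0.478520)
U <= bound, so schedulable by RM sufficient condition.

0.4785


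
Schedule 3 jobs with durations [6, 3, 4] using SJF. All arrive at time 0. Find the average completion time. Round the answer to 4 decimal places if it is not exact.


SJF order (ascending): [3, 4, 6]
Completion times:
  Job 1: burst=3, C=3
  Job 2: burst=4, C=7
  Job 3: burst=6, C=13
Average completion = 23/3 = 7.6667

7.6667


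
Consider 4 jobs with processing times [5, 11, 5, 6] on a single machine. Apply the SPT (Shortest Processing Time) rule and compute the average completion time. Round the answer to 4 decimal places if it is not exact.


Sort jobs by processing time (SPT order): [5, 5, 6, 11]
Compute completion times sequentially:
  Job 1: processing = 5, completes at 5
  Job 2: processing = 5, completes at 10
  Job 3: processing = 6, completes at 16
  Job 4: processing = 11, completes at 27
Sum of completion times = 58
Average completion time = 58/4 = 14.5

14.5


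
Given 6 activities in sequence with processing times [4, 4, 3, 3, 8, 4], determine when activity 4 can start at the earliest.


Activity 4 starts after activities 1 through 3 complete.
Predecessor durations: [4, 4, 3]
ES = 4 + 4 + 3 = 11

11


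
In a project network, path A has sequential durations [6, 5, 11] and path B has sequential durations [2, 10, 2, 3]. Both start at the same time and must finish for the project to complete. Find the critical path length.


Path A total = 6 + 5 + 11 = 22
Path B total = 2 + 10 + 2 + 3 = 17
Critical path = longest path = max(22, 17) = 22

22


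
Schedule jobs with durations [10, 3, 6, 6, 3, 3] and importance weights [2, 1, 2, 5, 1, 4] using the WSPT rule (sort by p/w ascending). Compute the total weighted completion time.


Compute p/w ratios and sort ascending (WSPT): [(3, 4), (6, 5), (3, 1), (6, 2), (3, 1), (10, 2)]
Compute weighted completion times:
  Job (p=3,w=4): C=3, w*C=4*3=12
  Job (p=6,w=5): C=9, w*C=5*9=45
  Job (p=3,w=1): C=12, w*C=1*12=12
  Job (p=6,w=2): C=18, w*C=2*18=36
  Job (p=3,w=1): C=21, w*C=1*21=21
  Job (p=10,w=2): C=31, w*C=2*31=62
Total weighted completion time = 188

188


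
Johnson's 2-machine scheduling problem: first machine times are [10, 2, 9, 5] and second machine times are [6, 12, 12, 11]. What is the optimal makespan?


Apply Johnson's rule:
  Group 1 (a <= b): [(2, 2, 12), (4, 5, 11), (3, 9, 12)]
  Group 2 (a > b): [(1, 10, 6)]
Optimal job order: [2, 4, 3, 1]
Schedule:
  Job 2: M1 done at 2, M2 done at 14
  Job 4: M1 done at 7, M2 done at 25
  Job 3: M1 done at 16, M2 done at 37
  Job 1: M1 done at 26, M2 done at 43
Makespan = 43

43


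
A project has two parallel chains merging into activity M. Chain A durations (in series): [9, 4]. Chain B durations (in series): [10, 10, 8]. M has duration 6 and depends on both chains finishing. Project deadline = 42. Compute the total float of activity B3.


Forward pass: ES(B3) = sum of predecessors on chain B = 20
EF = ES + duration = 20 + 8 = 28
Backward pass: LF(M) = deadline = 42; LS(M) = 42 - 6 = 36
LF(B3) = LS(M) - sum(successors on chain B) = 36 - 0 = 36
LS = LF - duration = 36 - 8 = 28
Total float = LS - ES = 28 - 20 = 8

8


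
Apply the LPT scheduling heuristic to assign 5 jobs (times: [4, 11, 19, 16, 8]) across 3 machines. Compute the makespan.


Sort jobs in decreasing order (LPT): [19, 16, 11, 8, 4]
Assign each job to the least loaded machine:
  Machine 1: jobs [19], load = 19
  Machine 2: jobs [16, 4], load = 20
  Machine 3: jobs [11, 8], load = 19
Makespan = max load = 20

20


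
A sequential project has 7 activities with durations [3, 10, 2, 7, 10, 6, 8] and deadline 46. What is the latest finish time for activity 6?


LF(activity 6) = deadline - sum of successor durations
Successors: activities 7 through 7 with durations [8]
Sum of successor durations = 8
LF = 46 - 8 = 38

38


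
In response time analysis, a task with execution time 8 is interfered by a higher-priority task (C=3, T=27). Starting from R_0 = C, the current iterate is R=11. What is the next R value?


R_next = C + ceil(R_prev / T_hp) * C_hp
ceil(11 / 27) = ceil(0.4074) = 1
Interference = 1 * 3 = 3
R_next = 8 + 3 = 11
R_next = R_prev, so the iteration has converged (response time = 11).

11


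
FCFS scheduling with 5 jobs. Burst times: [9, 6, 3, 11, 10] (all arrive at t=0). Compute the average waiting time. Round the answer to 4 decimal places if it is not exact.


FCFS order (as given): [9, 6, 3, 11, 10]
Waiting times:
  Job 1: wait = 0
  Job 2: wait = 9
  Job 3: wait = 15
  Job 4: wait = 18
  Job 5: wait = 29
Sum of waiting times = 71
Average waiting time = 71/5 = 14.2

14.2


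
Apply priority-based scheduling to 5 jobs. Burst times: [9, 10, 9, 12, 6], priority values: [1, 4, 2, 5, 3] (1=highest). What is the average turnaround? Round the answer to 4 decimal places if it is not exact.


Sort by priority (ascending = highest first):
Order: [(1, 9), (2, 9), (3, 6), (4, 10), (5, 12)]
Completion times:
  Priority 1, burst=9, C=9
  Priority 2, burst=9, C=18
  Priority 3, burst=6, C=24
  Priority 4, burst=10, C=34
  Priority 5, burst=12, C=46
Average turnaround = 131/5 = 26.2

26.2


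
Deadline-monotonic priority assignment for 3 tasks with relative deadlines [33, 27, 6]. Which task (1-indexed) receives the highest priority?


Sort tasks by relative deadline (ascending):
  Task 3: deadline = 6
  Task 2: deadline = 27
  Task 1: deadline = 33
Priority order (highest first): [3, 2, 1]
Highest priority task = 3

3


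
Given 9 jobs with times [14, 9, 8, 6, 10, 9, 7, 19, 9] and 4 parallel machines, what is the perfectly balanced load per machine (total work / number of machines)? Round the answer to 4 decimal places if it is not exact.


Total processing time = 14 + 9 + 8 + 6 + 10 + 9 + 7 + 19 + 9 = 91
Number of machines = 4
Ideal balanced load = 91 / 4 = 22.75

22.75


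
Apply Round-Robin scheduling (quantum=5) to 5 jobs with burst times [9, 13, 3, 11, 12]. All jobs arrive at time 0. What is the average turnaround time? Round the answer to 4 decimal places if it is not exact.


Time quantum = 5
Execution trace:
  J1 runs 5 units, time = 5
  J2 runs 5 units, time = 10
  J3 runs 3 units, time = 13
  J4 runs 5 units, time = 18
  J5 runs 5 units, time = 23
  J1 runs 4 units, time = 27
  J2 runs 5 units, time = 32
  J4 runs 5 units, time = 37
  J5 runs 5 units, time = 42
  J2 runs 3 units, time = 45
  J4 runs 1 units, time = 46
  J5 runs 2 units, time = 48
Finish times: [27, 45, 13, 46, 48]
Average turnaround = 179/5 = 35.8

35.8


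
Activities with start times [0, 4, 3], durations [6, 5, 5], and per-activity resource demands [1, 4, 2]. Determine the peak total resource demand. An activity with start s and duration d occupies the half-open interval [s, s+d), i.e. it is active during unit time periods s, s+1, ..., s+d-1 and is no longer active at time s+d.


Each activity i is active on [start_i, start_i + duration_i).
Compute total resource usage per time slot:
  t=0: active resources = [1], total = 1
  t=1: active resources = [1], total = 1
  t=2: active resources = [1], total = 1
  t=3: active resources = [1, 2], total = 3
  t=4: active resources = [1, 4, 2], total = 7
  t=5: active resources = [1, 4, 2], total = 7
  t=6: active resources = [4, 2], total = 6
  t=7: active resources = [4, 2], total = 6
  t=8: active resources = [4], total = 4
Peak resource demand = 7

7


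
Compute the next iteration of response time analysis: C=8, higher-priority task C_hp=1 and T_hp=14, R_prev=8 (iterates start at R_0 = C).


R_next = C + ceil(R_prev / T_hp) * C_hp
ceil(8 / 14) = ceil(0.5714) = 1
Interference = 1 * 1 = 1
R_next = 8 + 1 = 9

9


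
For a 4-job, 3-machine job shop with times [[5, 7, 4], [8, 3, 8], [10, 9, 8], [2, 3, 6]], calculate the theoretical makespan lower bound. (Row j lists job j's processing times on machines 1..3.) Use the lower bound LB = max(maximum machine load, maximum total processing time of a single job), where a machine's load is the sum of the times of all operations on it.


Machine loads:
  Machine 1: 5 + 8 + 10 + 2 = 25
  Machine 2: 7 + 3 + 9 + 3 = 22
  Machine 3: 4 + 8 + 8 + 6 = 26
Max machine load = 26
Job totals:
  Job 1: 16
  Job 2: 19
  Job 3: 27
  Job 4: 11
Max job total = 27
Lower bound = max(26, 27) = 27

27


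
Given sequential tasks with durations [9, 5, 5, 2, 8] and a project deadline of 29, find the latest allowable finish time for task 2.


LF(activity 2) = deadline - sum of successor durations
Successors: activities 3 through 5 with durations [5, 2, 8]
Sum of successor durations = 15
LF = 29 - 15 = 14

14


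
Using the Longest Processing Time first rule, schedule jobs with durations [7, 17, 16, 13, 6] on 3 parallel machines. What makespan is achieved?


Sort jobs in decreasing order (LPT): [17, 16, 13, 7, 6]
Assign each job to the least loaded machine:
  Machine 1: jobs [17], load = 17
  Machine 2: jobs [16, 6], load = 22
  Machine 3: jobs [13, 7], load = 20
Makespan = max load = 22

22


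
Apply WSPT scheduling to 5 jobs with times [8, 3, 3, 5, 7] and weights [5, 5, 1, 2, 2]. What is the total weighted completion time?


Compute p/w ratios and sort ascending (WSPT): [(3, 5), (8, 5), (5, 2), (3, 1), (7, 2)]
Compute weighted completion times:
  Job (p=3,w=5): C=3, w*C=5*3=15
  Job (p=8,w=5): C=11, w*C=5*11=55
  Job (p=5,w=2): C=16, w*C=2*16=32
  Job (p=3,w=1): C=19, w*C=1*19=19
  Job (p=7,w=2): C=26, w*C=2*26=52
Total weighted completion time = 173

173


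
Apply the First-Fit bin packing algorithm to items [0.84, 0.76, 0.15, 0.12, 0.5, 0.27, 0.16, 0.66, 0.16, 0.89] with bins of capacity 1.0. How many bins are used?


Place items sequentially using First-Fit:
  Item 0.84 -> new Bin 1
  Item 0.76 -> new Bin 2
  Item 0.15 -> Bin 1 (now 0.99)
  Item 0.12 -> Bin 2 (now 0.88)
  Item 0.5 -> new Bin 3
  Item 0.27 -> Bin 3 (now 0.77)
  Item 0.16 -> Bin 3 (now 0.93)
  Item 0.66 -> new Bin 4
  Item 0.16 -> Bin 4 (now 0.82)
  Item 0.89 -> new Bin 5
Total bins used = 5

5


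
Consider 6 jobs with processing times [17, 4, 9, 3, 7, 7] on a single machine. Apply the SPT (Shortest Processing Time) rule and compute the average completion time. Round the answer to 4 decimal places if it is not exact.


Sort jobs by processing time (SPT order): [3, 4, 7, 7, 9, 17]
Compute completion times sequentially:
  Job 1: processing = 3, completes at 3
  Job 2: processing = 4, completes at 7
  Job 3: processing = 7, completes at 14
  Job 4: processing = 7, completes at 21
  Job 5: processing = 9, completes at 30
  Job 6: processing = 17, completes at 47
Sum of completion times = 122
Average completion time = 122/6 = 20.3333

20.3333


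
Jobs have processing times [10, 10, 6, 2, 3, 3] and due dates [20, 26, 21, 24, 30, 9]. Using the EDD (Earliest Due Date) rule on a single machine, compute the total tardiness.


Sort by due date (EDD order): [(3, 9), (10, 20), (6, 21), (2, 24), (10, 26), (3, 30)]
Compute completion times and tardiness:
  Job 1: p=3, d=9, C=3, tardiness=max(0,3-9)=0
  Job 2: p=10, d=20, C=13, tardiness=max(0,13-20)=0
  Job 3: p=6, d=21, C=19, tardiness=max(0,19-21)=0
  Job 4: p=2, d=24, C=21, tardiness=max(0,21-24)=0
  Job 5: p=10, d=26, C=31, tardiness=max(0,31-26)=5
  Job 6: p=3, d=30, C=34, tardiness=max(0,34-30)=4
Total tardiness = 9

9


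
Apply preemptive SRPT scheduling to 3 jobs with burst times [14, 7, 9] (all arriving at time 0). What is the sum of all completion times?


Since all jobs arrive at t=0, SRPT equals SPT ordering.
SPT order: [7, 9, 14]
Completion times:
  Job 1: p=7, C=7
  Job 2: p=9, C=16
  Job 3: p=14, C=30
Total completion time = 7 + 16 + 30 = 53

53


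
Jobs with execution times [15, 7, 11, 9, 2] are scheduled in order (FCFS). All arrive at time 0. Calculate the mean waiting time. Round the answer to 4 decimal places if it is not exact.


FCFS order (as given): [15, 7, 11, 9, 2]
Waiting times:
  Job 1: wait = 0
  Job 2: wait = 15
  Job 3: wait = 22
  Job 4: wait = 33
  Job 5: wait = 42
Sum of waiting times = 112
Average waiting time = 112/5 = 22.4

22.4


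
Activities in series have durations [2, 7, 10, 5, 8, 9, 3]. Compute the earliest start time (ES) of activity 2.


Activity 2 starts after activities 1 through 1 complete.
Predecessor durations: [2]
ES = 2 = 2

2


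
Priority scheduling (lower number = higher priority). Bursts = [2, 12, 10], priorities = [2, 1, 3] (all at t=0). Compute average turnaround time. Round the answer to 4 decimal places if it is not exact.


Sort by priority (ascending = highest first):
Order: [(1, 12), (2, 2), (3, 10)]
Completion times:
  Priority 1, burst=12, C=12
  Priority 2, burst=2, C=14
  Priority 3, burst=10, C=24
Average turnaround = 50/3 = 16.6667

16.6667


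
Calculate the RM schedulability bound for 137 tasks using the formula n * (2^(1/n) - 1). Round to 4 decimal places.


Compute 2^(1/137) = 1.0050722892
Subtract 1: 1.0050722892 - 1 = 0.0050722892
Multiply by n: 137 * 0.0050722892 = 0.6949036204
Round to 4 dp: 0.6949

0.6949


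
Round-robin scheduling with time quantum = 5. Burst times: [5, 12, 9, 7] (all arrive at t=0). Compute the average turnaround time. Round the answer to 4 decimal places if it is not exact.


Time quantum = 5
Execution trace:
  J1 runs 5 units, time = 5
  J2 runs 5 units, time = 10
  J3 runs 5 units, time = 15
  J4 runs 5 units, time = 20
  J2 runs 5 units, time = 25
  J3 runs 4 units, time = 29
  J4 runs 2 units, time = 31
  J2 runs 2 units, time = 33
Finish times: [5, 33, 29, 31]
Average turnaround = 98/4 = 24.5

24.5


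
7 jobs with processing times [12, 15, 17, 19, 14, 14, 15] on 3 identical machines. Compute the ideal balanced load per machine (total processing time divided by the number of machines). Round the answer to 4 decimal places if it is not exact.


Total processing time = 12 + 15 + 17 + 19 + 14 + 14 + 15 = 106
Number of machines = 3
Ideal balanced load = 106 / 3 = 35.3333

35.3333


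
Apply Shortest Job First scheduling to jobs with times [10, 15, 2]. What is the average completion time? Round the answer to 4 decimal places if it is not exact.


SJF order (ascending): [2, 10, 15]
Completion times:
  Job 1: burst=2, C=2
  Job 2: burst=10, C=12
  Job 3: burst=15, C=27
Average completion = 41/3 = 13.6667

13.6667


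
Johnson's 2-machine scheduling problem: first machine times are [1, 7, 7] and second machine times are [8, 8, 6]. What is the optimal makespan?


Apply Johnson's rule:
  Group 1 (a <= b): [(1, 1, 8), (2, 7, 8)]
  Group 2 (a > b): [(3, 7, 6)]
Optimal job order: [1, 2, 3]
Schedule:
  Job 1: M1 done at 1, M2 done at 9
  Job 2: M1 done at 8, M2 done at 17
  Job 3: M1 done at 15, M2 done at 23
Makespan = 23

23


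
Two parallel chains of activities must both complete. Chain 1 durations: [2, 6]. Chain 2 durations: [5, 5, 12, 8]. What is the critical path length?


Path A total = 2 + 6 = 8
Path B total = 5 + 5 + 12 + 8 = 30
Critical path = longest path = max(8, 30) = 30

30


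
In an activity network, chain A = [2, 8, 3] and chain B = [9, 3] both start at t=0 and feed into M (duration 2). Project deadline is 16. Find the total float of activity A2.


Forward pass: ES(A2) = sum of predecessors on chain A = 2
EF = ES + duration = 2 + 8 = 10
Backward pass: LF(M) = deadline = 16; LS(M) = 16 - 2 = 14
LF(A2) = LS(M) - sum(successors on chain A) = 14 - 3 = 11
LS = LF - duration = 11 - 8 = 3
Total float = LS - ES = 3 - 2 = 1

1


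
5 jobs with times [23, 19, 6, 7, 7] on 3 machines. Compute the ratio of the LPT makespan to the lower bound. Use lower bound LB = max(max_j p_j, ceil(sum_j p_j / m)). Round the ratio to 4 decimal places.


LPT order: [23, 19, 7, 7, 6]
Machine loads after assignment: [23, 19, 20]
LPT makespan = 23
Lower bound = max(max_job, ceil(total/3)) = max(23, 21) = 23
Ratio = 23 / 23 = 1.0

1.0


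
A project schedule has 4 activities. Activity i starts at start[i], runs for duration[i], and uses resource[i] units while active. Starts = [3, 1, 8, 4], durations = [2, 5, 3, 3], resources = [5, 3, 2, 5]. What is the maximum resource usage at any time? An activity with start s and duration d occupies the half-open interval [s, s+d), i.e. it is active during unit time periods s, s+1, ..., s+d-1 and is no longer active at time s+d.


Each activity i is active on [start_i, start_i + duration_i).
Compute total resource usage per time slot:
  t=0: active resources = [], total = 0
  t=1: active resources = [3], total = 3
  t=2: active resources = [3], total = 3
  t=3: active resources = [5, 3], total = 8
  t=4: active resources = [5, 3, 5], total = 13
  t=5: active resources = [3, 5], total = 8
  t=6: active resources = [5], total = 5
  t=7: active resources = [], total = 0
  t=8: active resources = [2], total = 2
  t=9: active resources = [2], total = 2
  t=10: active resources = [2], total = 2
Peak resource demand = 13

13


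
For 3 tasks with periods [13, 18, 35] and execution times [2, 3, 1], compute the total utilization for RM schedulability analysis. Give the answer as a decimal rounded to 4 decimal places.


Compute individual utilizations (exact fractions):
  Task 1: C/T = 2/13 (approx. 0.1538)
  Task 2: C/T = 3/18 = 1/6 (approx. 0.1667)
  Task 3: C/T = 1/35 (approx. 0.0286)
Total utilization U = 2/13 + 1/6 + 1/35 = 953/2730
Rounded to 4 decimal places: U = 0.3491
RM (Liu & Layland) bound for 3 tasks = 0.779763; compare with U = 953/2730 (approx. 0.349084)
U <= bound, so schedulable by RM sufficient condition.

0.3491


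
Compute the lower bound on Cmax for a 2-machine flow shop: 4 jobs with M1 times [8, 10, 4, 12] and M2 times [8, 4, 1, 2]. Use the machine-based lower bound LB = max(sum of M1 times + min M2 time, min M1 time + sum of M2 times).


LB1 = sum(M1 times) + min(M2 times) = 34 + 1 = 35
LB2 = min(M1 times) + sum(M2 times) = 4 + 15 = 19
Lower bound = max(LB1, LB2) = max(35, 19) = 35

35


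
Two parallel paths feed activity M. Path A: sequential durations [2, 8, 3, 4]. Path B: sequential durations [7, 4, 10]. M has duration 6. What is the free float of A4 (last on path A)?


ES(A4) = sum of predecessors on chain A = 13
EF(A4) = ES + duration = 13 + 4 = 17
Successor of A4 is M. ES(M) = max(sum(A), sum(B)) = max(17, 21) = 21
Free float = ES(successor) - EF(current) = 21 - 17 = 4

4


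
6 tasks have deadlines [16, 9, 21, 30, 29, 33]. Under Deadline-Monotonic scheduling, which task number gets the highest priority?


Sort tasks by relative deadline (ascending):
  Task 2: deadline = 9
  Task 1: deadline = 16
  Task 3: deadline = 21
  Task 5: deadline = 29
  Task 4: deadline = 30
  Task 6: deadline = 33
Priority order (highest first): [2, 1, 3, 5, 4, 6]
Highest priority task = 2

2


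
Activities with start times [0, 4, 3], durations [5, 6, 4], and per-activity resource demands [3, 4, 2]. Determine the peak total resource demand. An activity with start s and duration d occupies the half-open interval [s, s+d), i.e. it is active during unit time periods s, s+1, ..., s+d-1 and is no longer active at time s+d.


Each activity i is active on [start_i, start_i + duration_i).
Compute total resource usage per time slot:
  t=0: active resources = [3], total = 3
  t=1: active resources = [3], total = 3
  t=2: active resources = [3], total = 3
  t=3: active resources = [3, 2], total = 5
  t=4: active resources = [3, 4, 2], total = 9
  t=5: active resources = [4, 2], total = 6
  t=6: active resources = [4, 2], total = 6
  t=7: active resources = [4], total = 4
  t=8: active resources = [4], total = 4
  t=9: active resources = [4], total = 4
Peak resource demand = 9

9


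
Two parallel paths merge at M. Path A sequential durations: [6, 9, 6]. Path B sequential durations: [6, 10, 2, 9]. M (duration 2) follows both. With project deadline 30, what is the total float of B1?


Forward pass: ES(B1) = sum of predecessors on chain B = 0
EF = ES + duration = 0 + 6 = 6
Backward pass: LF(M) = deadline = 30; LS(M) = 30 - 2 = 28
LF(B1) = LS(M) - sum(successors on chain B) = 28 - 21 = 7
LS = LF - duration = 7 - 6 = 1
Total float = LS - ES = 1 - 0 = 1

1


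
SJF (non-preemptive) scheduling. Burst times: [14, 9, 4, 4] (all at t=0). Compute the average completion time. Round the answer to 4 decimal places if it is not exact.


SJF order (ascending): [4, 4, 9, 14]
Completion times:
  Job 1: burst=4, C=4
  Job 2: burst=4, C=8
  Job 3: burst=9, C=17
  Job 4: burst=14, C=31
Average completion = 60/4 = 15.0

15.0


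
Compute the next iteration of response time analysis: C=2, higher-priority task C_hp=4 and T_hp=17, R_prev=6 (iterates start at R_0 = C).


R_next = C + ceil(R_prev / T_hp) * C_hp
ceil(6 / 17) = ceil(0.3529) = 1
Interference = 1 * 4 = 4
R_next = 2 + 4 = 6
R_next = R_prev, so the iteration has converged (response time = 6).

6


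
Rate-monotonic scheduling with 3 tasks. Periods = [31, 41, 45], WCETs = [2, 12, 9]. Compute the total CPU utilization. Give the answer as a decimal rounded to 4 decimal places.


Compute individual utilizations (exact fractions):
  Task 1: C/T = 2/31 (approx. 0.0645)
  Task 2: C/T = 12/41 (approx. 0.2927)
  Task 3: C/T = 9/45 = 1/5 (approx. 0.2)
Total utilization U = 2/31 + 12/41 + 1/5 = 3541/6355
Rounded to 4 decimal places: U = 0.5572
RM (Liu & Layland) bound for 3 tasks = 0.779763; compare with U = 3541/6355 (approx. 0.557199)
U <= bound, so schedulable by RM sufficient condition.

0.5572


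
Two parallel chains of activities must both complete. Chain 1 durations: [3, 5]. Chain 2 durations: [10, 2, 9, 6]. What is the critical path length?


Path A total = 3 + 5 = 8
Path B total = 10 + 2 + 9 + 6 = 27
Critical path = longest path = max(8, 27) = 27

27


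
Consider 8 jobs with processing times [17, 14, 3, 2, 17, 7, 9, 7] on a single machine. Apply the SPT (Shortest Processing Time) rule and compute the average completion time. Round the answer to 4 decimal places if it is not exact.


Sort jobs by processing time (SPT order): [2, 3, 7, 7, 9, 14, 17, 17]
Compute completion times sequentially:
  Job 1: processing = 2, completes at 2
  Job 2: processing = 3, completes at 5
  Job 3: processing = 7, completes at 12
  Job 4: processing = 7, completes at 19
  Job 5: processing = 9, completes at 28
  Job 6: processing = 14, completes at 42
  Job 7: processing = 17, completes at 59
  Job 8: processing = 17, completes at 76
Sum of completion times = 243
Average completion time = 243/8 = 30.375

30.375


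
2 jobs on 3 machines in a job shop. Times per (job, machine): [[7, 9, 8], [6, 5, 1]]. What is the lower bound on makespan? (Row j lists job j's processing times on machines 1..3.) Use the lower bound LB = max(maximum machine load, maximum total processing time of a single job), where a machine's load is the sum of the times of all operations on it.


Machine loads:
  Machine 1: 7 + 6 = 13
  Machine 2: 9 + 5 = 14
  Machine 3: 8 + 1 = 9
Max machine load = 14
Job totals:
  Job 1: 24
  Job 2: 12
Max job total = 24
Lower bound = max(14, 24) = 24

24


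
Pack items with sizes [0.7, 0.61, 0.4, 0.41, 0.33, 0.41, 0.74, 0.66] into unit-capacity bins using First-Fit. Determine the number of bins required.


Place items sequentially using First-Fit:
  Item 0.7 -> new Bin 1
  Item 0.61 -> new Bin 2
  Item 0.4 -> new Bin 3
  Item 0.41 -> Bin 3 (now 0.81)
  Item 0.33 -> Bin 2 (now 0.94)
  Item 0.41 -> new Bin 4
  Item 0.74 -> new Bin 5
  Item 0.66 -> new Bin 6
Total bins used = 6

6


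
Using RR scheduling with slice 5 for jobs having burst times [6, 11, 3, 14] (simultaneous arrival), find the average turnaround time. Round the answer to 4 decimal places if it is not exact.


Time quantum = 5
Execution trace:
  J1 runs 5 units, time = 5
  J2 runs 5 units, time = 10
  J3 runs 3 units, time = 13
  J4 runs 5 units, time = 18
  J1 runs 1 units, time = 19
  J2 runs 5 units, time = 24
  J4 runs 5 units, time = 29
  J2 runs 1 units, time = 30
  J4 runs 4 units, time = 34
Finish times: [19, 30, 13, 34]
Average turnaround = 96/4 = 24.0

24.0


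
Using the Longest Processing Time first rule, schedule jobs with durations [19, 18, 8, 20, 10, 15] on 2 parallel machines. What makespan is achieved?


Sort jobs in decreasing order (LPT): [20, 19, 18, 15, 10, 8]
Assign each job to the least loaded machine:
  Machine 1: jobs [20, 15, 10], load = 45
  Machine 2: jobs [19, 18, 8], load = 45
Makespan = max load = 45

45


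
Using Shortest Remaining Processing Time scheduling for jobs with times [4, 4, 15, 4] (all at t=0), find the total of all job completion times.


Since all jobs arrive at t=0, SRPT equals SPT ordering.
SPT order: [4, 4, 4, 15]
Completion times:
  Job 1: p=4, C=4
  Job 2: p=4, C=8
  Job 3: p=4, C=12
  Job 4: p=15, C=27
Total completion time = 4 + 8 + 12 + 27 = 51

51


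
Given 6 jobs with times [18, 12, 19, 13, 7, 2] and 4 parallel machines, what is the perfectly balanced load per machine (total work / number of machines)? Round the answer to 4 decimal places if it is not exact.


Total processing time = 18 + 12 + 19 + 13 + 7 + 2 = 71
Number of machines = 4
Ideal balanced load = 71 / 4 = 17.75

17.75


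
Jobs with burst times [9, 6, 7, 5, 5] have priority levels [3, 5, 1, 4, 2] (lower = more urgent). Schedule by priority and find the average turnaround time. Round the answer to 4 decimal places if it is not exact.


Sort by priority (ascending = highest first):
Order: [(1, 7), (2, 5), (3, 9), (4, 5), (5, 6)]
Completion times:
  Priority 1, burst=7, C=7
  Priority 2, burst=5, C=12
  Priority 3, burst=9, C=21
  Priority 4, burst=5, C=26
  Priority 5, burst=6, C=32
Average turnaround = 98/5 = 19.6

19.6


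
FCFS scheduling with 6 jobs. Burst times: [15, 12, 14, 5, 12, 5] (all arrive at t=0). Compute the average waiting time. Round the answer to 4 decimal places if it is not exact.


FCFS order (as given): [15, 12, 14, 5, 12, 5]
Waiting times:
  Job 1: wait = 0
  Job 2: wait = 15
  Job 3: wait = 27
  Job 4: wait = 41
  Job 5: wait = 46
  Job 6: wait = 58
Sum of waiting times = 187
Average waiting time = 187/6 = 31.1667

31.1667


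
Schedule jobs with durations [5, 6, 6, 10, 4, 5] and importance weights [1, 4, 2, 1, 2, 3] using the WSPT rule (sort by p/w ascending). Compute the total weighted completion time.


Compute p/w ratios and sort ascending (WSPT): [(6, 4), (5, 3), (4, 2), (6, 2), (5, 1), (10, 1)]
Compute weighted completion times:
  Job (p=6,w=4): C=6, w*C=4*6=24
  Job (p=5,w=3): C=11, w*C=3*11=33
  Job (p=4,w=2): C=15, w*C=2*15=30
  Job (p=6,w=2): C=21, w*C=2*21=42
  Job (p=5,w=1): C=26, w*C=1*26=26
  Job (p=10,w=1): C=36, w*C=1*36=36
Total weighted completion time = 191

191


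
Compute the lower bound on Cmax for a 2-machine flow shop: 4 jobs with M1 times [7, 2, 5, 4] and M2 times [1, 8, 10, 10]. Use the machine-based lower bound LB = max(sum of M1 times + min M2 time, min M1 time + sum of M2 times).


LB1 = sum(M1 times) + min(M2 times) = 18 + 1 = 19
LB2 = min(M1 times) + sum(M2 times) = 2 + 29 = 31
Lower bound = max(LB1, LB2) = max(19, 31) = 31

31


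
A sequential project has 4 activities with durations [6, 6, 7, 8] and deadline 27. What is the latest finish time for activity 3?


LF(activity 3) = deadline - sum of successor durations
Successors: activities 4 through 4 with durations [8]
Sum of successor durations = 8
LF = 27 - 8 = 19

19


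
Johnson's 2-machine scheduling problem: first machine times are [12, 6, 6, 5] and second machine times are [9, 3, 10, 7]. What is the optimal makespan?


Apply Johnson's rule:
  Group 1 (a <= b): [(4, 5, 7), (3, 6, 10)]
  Group 2 (a > b): [(1, 12, 9), (2, 6, 3)]
Optimal job order: [4, 3, 1, 2]
Schedule:
  Job 4: M1 done at 5, M2 done at 12
  Job 3: M1 done at 11, M2 done at 22
  Job 1: M1 done at 23, M2 done at 32
  Job 2: M1 done at 29, M2 done at 35
Makespan = 35

35


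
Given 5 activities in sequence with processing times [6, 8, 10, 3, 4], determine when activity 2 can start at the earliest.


Activity 2 starts after activities 1 through 1 complete.
Predecessor durations: [6]
ES = 6 = 6

6


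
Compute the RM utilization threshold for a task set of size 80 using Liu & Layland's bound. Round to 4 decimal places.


Compute 2^(1/80) = 1.0087019838
Subtract 1: 1.0087019838 - 1 = 0.0087019838
Multiply by n: 80 * 0.0087019838 = 0.6961587040
Round to 4 dp: 0.6962

0.6962


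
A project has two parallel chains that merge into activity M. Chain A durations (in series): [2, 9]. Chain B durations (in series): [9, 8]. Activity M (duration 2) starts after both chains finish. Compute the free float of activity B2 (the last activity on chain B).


ES(B2) = sum of predecessors on chain B = 9
EF(B2) = ES + duration = 9 + 8 = 17
Successor of B2 is M. ES(M) = max(sum(A), sum(B)) = max(11, 17) = 17
Free float = ES(successor) - EF(current) = 17 - 17 = 0

0


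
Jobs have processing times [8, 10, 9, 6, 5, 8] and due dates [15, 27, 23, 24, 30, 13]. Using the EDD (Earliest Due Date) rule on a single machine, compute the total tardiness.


Sort by due date (EDD order): [(8, 13), (8, 15), (9, 23), (6, 24), (10, 27), (5, 30)]
Compute completion times and tardiness:
  Job 1: p=8, d=13, C=8, tardiness=max(0,8-13)=0
  Job 2: p=8, d=15, C=16, tardiness=max(0,16-15)=1
  Job 3: p=9, d=23, C=25, tardiness=max(0,25-23)=2
  Job 4: p=6, d=24, C=31, tardiness=max(0,31-24)=7
  Job 5: p=10, d=27, C=41, tardiness=max(0,41-27)=14
  Job 6: p=5, d=30, C=46, tardiness=max(0,46-30)=16
Total tardiness = 40

40


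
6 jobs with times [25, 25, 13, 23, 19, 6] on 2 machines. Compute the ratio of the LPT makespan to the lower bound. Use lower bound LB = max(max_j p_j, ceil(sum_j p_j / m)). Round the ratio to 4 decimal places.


LPT order: [25, 25, 23, 19, 13, 6]
Machine loads after assignment: [54, 57]
LPT makespan = 57
Lower bound = max(max_job, ceil(total/2)) = max(25, 56) = 56
Ratio = 57 / 56 = 1.0179

1.0179


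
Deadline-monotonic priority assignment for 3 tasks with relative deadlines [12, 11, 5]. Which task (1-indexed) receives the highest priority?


Sort tasks by relative deadline (ascending):
  Task 3: deadline = 5
  Task 2: deadline = 11
  Task 1: deadline = 12
Priority order (highest first): [3, 2, 1]
Highest priority task = 3

3


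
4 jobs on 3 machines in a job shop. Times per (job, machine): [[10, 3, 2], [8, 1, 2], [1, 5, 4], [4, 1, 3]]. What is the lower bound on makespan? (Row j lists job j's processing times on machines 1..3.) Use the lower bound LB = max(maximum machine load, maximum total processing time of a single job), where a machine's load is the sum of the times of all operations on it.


Machine loads:
  Machine 1: 10 + 8 + 1 + 4 = 23
  Machine 2: 3 + 1 + 5 + 1 = 10
  Machine 3: 2 + 2 + 4 + 3 = 11
Max machine load = 23
Job totals:
  Job 1: 15
  Job 2: 11
  Job 3: 10
  Job 4: 8
Max job total = 15
Lower bound = max(23, 15) = 23

23


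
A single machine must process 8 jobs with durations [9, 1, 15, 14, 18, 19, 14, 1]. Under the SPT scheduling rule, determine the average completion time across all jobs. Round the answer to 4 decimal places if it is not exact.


Sort jobs by processing time (SPT order): [1, 1, 9, 14, 14, 15, 18, 19]
Compute completion times sequentially:
  Job 1: processing = 1, completes at 1
  Job 2: processing = 1, completes at 2
  Job 3: processing = 9, completes at 11
  Job 4: processing = 14, completes at 25
  Job 5: processing = 14, completes at 39
  Job 6: processing = 15, completes at 54
  Job 7: processing = 18, completes at 72
  Job 8: processing = 19, completes at 91
Sum of completion times = 295
Average completion time = 295/8 = 36.875

36.875


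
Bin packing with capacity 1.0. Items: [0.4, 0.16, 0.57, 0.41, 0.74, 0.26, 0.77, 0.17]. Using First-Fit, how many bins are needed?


Place items sequentially using First-Fit:
  Item 0.4 -> new Bin 1
  Item 0.16 -> Bin 1 (now 0.56)
  Item 0.57 -> new Bin 2
  Item 0.41 -> Bin 1 (now 0.97)
  Item 0.74 -> new Bin 3
  Item 0.26 -> Bin 2 (now 0.83)
  Item 0.77 -> new Bin 4
  Item 0.17 -> Bin 2 (now 1.0)
Total bins used = 4

4


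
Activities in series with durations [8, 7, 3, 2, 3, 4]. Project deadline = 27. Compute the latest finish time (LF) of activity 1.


LF(activity 1) = deadline - sum of successor durations
Successors: activities 2 through 6 with durations [7, 3, 2, 3, 4]
Sum of successor durations = 19
LF = 27 - 19 = 8

8


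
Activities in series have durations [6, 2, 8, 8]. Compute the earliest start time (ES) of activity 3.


Activity 3 starts after activities 1 through 2 complete.
Predecessor durations: [6, 2]
ES = 6 + 2 = 8

8


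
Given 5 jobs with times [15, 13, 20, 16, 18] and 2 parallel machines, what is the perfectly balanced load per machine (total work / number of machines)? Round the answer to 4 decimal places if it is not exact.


Total processing time = 15 + 13 + 20 + 16 + 18 = 82
Number of machines = 2
Ideal balanced load = 82 / 2 = 41.0

41.0


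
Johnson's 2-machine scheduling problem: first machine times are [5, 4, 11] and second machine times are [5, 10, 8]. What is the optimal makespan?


Apply Johnson's rule:
  Group 1 (a <= b): [(2, 4, 10), (1, 5, 5)]
  Group 2 (a > b): [(3, 11, 8)]
Optimal job order: [2, 1, 3]
Schedule:
  Job 2: M1 done at 4, M2 done at 14
  Job 1: M1 done at 9, M2 done at 19
  Job 3: M1 done at 20, M2 done at 28
Makespan = 28

28


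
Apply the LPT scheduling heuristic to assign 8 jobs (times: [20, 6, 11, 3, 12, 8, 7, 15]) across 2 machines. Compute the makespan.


Sort jobs in decreasing order (LPT): [20, 15, 12, 11, 8, 7, 6, 3]
Assign each job to the least loaded machine:
  Machine 1: jobs [20, 11, 7, 3], load = 41
  Machine 2: jobs [15, 12, 8, 6], load = 41
Makespan = max load = 41

41


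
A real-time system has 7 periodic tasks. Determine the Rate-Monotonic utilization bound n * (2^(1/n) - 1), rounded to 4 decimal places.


Compute 2^(1/7) = 1.1040895137
Subtract 1: 1.1040895137 - 1 = 0.1040895137
Multiply by n: 7 * 0.1040895137 = 0.7286265959
Round to 4 dp: 0.7286

0.7286


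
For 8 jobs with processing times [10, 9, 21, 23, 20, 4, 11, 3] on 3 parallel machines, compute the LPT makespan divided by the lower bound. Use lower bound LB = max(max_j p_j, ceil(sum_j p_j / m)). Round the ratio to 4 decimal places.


LPT order: [23, 21, 20, 11, 10, 9, 4, 3]
Machine loads after assignment: [32, 35, 34]
LPT makespan = 35
Lower bound = max(max_job, ceil(total/3)) = max(23, 34) = 34
Ratio = 35 / 34 = 1.0294

1.0294


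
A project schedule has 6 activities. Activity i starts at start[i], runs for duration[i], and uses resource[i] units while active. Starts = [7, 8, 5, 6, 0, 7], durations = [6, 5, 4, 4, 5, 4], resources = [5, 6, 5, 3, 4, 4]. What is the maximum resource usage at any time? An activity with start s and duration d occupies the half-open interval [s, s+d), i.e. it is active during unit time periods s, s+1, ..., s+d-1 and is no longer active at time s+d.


Each activity i is active on [start_i, start_i + duration_i).
Compute total resource usage per time slot:
  t=0: active resources = [4], total = 4
  t=1: active resources = [4], total = 4
  t=2: active resources = [4], total = 4
  t=3: active resources = [4], total = 4
  t=4: active resources = [4], total = 4
  t=5: active resources = [5], total = 5
  t=6: active resources = [5, 3], total = 8
  t=7: active resources = [5, 5, 3, 4], total = 17
  t=8: active resources = [5, 6, 5, 3, 4], total = 23
  t=9: active resources = [5, 6, 3, 4], total = 18
  t=10: active resources = [5, 6, 4], total = 15
  t=11: active resources = [5, 6], total = 11
  t=12: active resources = [5, 6], total = 11
Peak resource demand = 23

23


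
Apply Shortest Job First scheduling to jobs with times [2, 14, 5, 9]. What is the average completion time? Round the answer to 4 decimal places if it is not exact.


SJF order (ascending): [2, 5, 9, 14]
Completion times:
  Job 1: burst=2, C=2
  Job 2: burst=5, C=7
  Job 3: burst=9, C=16
  Job 4: burst=14, C=30
Average completion = 55/4 = 13.75

13.75


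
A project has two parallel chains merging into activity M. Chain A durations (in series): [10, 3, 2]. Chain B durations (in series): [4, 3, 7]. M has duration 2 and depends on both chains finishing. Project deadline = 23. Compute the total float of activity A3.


Forward pass: ES(A3) = sum of predecessors on chain A = 13
EF = ES + duration = 13 + 2 = 15
Backward pass: LF(M) = deadline = 23; LS(M) = 23 - 2 = 21
LF(A3) = LS(M) - sum(successors on chain A) = 21 - 0 = 21
LS = LF - duration = 21 - 2 = 19
Total float = LS - ES = 19 - 13 = 6

6
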